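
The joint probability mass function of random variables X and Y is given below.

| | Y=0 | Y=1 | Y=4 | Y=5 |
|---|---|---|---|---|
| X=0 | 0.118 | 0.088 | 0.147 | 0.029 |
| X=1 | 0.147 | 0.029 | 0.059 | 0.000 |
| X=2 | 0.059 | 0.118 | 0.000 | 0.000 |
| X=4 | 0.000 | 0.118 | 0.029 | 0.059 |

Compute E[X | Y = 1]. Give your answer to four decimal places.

P(Y = 1) = 0.353.
Σ X·P over the event = 0·(0.088) + 1·(0.029) + 2·(0.118) + 4·(0.118) = 0.737.
E[X | Y = 1] = (0.737) / (0.353) = 2.0878.

2.0878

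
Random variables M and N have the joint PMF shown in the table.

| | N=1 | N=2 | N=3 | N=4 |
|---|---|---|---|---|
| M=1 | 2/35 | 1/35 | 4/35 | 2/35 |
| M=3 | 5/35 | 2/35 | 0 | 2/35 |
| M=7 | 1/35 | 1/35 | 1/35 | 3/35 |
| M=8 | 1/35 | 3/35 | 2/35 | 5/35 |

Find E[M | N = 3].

27/7

P(N = 3) = 1/5.
Σ M·P over the event = 1·(4/35) + 7·(1/35) + 8·(2/35) = 27/35.
E[M | N = 3] = (27/35) / (1/5) = 27/7.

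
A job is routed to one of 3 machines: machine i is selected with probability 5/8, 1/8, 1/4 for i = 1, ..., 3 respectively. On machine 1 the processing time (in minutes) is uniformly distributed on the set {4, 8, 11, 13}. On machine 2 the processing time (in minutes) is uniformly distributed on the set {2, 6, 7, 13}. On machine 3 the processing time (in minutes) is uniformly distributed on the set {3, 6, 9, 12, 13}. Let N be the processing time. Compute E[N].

173/20

E[N | machine 1] = (4+8+11+13)/4 = 9.
E[N | machine 2] = (2+6+7+13)/4 = 7.
E[N | machine 3] = (3+6+9+12+13)/5 = 43/5.
E[N] = (5/8)·(9) + (1/8)·(7) + (1/4)·(43/5) = 173/20.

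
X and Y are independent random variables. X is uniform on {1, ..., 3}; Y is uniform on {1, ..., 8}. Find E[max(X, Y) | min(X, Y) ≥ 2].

71/14

P(min(X, Y) ≥ 2) = 7/12.
Summing max(X,Y)·P(x,y) over outcomes with min(X, Y) ≥ 2 gives 71/24.
E[max(X, Y) | min(X, Y) ≥ 2] = (71/24) / (7/12) = 71/14.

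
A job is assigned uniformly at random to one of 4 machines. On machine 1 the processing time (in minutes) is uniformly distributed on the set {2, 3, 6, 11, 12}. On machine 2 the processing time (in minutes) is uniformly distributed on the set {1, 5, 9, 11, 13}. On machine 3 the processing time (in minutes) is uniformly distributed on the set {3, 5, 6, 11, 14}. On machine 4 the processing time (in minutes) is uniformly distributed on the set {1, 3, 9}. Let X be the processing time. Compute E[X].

401/60

E[X | machine 1] = (2+3+6+11+12)/5 = 34/5.
E[X | machine 2] = (1+5+9+11+13)/5 = 39/5.
E[X | machine 3] = (3+5+6+11+14)/5 = 39/5.
E[X | machine 4] = (1+3+9)/3 = 13/3.
E[X] = (1/4)·(34/5) + (1/4)·(39/5) + (1/4)·(39/5) + (1/4)·(13/3) = 401/60.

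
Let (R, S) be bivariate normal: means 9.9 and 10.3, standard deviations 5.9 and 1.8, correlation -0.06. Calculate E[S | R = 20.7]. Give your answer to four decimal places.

For a bivariate normal, E[S | R=x] = μ_S + ρ·(σ_S/σ_R)·(x − μ_R).
E[S | R=20.7] = 10.3 + (-0.06)·(1.8/5.9)·(20.7 − (9.9)) = 10.3 + (-0.018305)·(10.8) = 10.1023.

10.1023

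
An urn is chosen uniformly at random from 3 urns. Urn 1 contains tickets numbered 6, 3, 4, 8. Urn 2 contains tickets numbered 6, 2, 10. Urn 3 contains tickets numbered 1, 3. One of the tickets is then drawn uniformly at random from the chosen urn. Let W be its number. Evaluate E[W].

E[W | urn 1] = (6+3+4+8)/4 = 21/4.
E[W | urn 2] = (6+2+10)/3 = 6.
E[W | urn 3] = (1+3)/2 = 2.
By the law of total expectation,
E[W] = (1/3)·(21/4) + (1/3)·(6) + (1/3)·(2) = 53/12.

53/12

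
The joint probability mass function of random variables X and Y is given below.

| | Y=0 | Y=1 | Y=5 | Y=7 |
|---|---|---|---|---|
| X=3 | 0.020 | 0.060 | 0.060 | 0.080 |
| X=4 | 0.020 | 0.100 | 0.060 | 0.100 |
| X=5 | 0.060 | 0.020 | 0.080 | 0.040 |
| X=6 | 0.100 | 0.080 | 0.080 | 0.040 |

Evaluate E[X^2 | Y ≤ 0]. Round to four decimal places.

P(Y ≤ 0) = 0.200.
Σ X^2·P over the event = 9·(0.020) + 16·(0.020) + 25·(0.060) + 36·(0.100) = 5.600.
E[X^2 | Y ≤ 0] = (5.600) / (0.200) = 28.0000.

28.0000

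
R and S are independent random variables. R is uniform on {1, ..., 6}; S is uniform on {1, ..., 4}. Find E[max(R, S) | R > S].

P(R > S) = 7/12.
Summing max(R,S)·P(x,y) over outcomes with R > S gives 8/3.
E[max(R, S) | R > S] = (8/3) / (7/12) = 32/7.

32/7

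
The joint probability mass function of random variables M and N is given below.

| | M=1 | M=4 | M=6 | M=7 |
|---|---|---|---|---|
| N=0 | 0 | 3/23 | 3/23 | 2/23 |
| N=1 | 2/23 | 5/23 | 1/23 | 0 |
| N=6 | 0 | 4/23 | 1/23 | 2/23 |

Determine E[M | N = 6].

36/7

P(N = 6) = 7/23.
Σ M·P over the event = 4·(4/23) + 6·(1/23) + 7·(2/23) = 36/23.
E[M | N = 6] = (36/23) / (7/23) = 36/7.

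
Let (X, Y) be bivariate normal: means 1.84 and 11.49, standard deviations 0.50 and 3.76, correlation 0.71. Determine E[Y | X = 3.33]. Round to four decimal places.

19.4454

For a bivariate normal, E[Y | X=x] = μ_Y + ρ·(σ_Y/σ_X)·(x − μ_X).
E[Y | X=3.33] = 11.49 + (0.71)·(3.76/0.50)·(3.33 − (1.84)) = 11.49 + (5.3392)·(1.49) = 19.4454.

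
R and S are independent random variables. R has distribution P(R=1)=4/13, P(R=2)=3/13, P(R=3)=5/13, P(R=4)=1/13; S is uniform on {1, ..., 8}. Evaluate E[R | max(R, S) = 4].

41/16

P(max(R, S) = 4) = 2/13.
Summing R·P(x,y) over outcomes with max(R, S) = 4 gives 41/104.
E[R | max(R, S) = 4] = (41/104) / (2/13) = 41/16.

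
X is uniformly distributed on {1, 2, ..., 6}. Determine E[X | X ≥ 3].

Given X ≥ 3, X is equally likely to be any of {3, 4, 5, 6}.
E[X | X ≥ 3] = (3 + 4 + 5 + 6) / 4 = 9/2.

9/2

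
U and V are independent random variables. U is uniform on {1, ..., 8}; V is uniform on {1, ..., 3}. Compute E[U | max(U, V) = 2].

P(max(U, V) = 2) = 1/8.
Summing U·P(x,y) over outcomes with max(U, V) = 2 gives 5/24.
E[U | max(U, V) = 2] = (5/24) / (1/8) = 5/3.

5/3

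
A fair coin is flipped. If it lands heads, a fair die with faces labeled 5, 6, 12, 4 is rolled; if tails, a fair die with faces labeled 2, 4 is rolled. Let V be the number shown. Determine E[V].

E[V | heads] = (5+6+12+4)/4 = 27/4.
E[V | tails] = (2+4)/2 = 3.
By the law of total expectation,
E[V] = (1/2)·(27/4) + (1/2)·(3) = 39/8.

39/8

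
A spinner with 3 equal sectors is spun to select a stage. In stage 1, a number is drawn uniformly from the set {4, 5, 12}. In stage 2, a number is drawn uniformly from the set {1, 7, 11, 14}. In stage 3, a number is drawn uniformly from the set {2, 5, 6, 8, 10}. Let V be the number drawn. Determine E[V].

143/20

E[V | stage 1] = (4+5+12)/3 = 7.
E[V | stage 2] = (1+7+11+14)/4 = 33/4.
E[V | stage 3] = (2+5+6+8+10)/5 = 31/5.
By the law of total expectation,
E[V] = (1/3)·(7) + (1/3)·(33/4) + (1/3)·(31/5) = 143/20.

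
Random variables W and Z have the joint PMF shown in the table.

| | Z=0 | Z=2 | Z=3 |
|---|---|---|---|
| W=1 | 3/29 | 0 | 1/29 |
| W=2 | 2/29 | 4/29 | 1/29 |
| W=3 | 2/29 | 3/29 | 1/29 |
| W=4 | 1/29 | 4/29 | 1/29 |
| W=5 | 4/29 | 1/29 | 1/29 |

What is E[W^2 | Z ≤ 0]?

P(Z ≤ 0) = 12/29.
Σ W^2·P over the event = 1·(3/29) + 4·(2/29) + 9·(2/29) + 16·(1/29) + 25·(4/29) = 5.
E[W^2 | Z ≤ 0] = (5) / (12/29) = 145/12.

145/12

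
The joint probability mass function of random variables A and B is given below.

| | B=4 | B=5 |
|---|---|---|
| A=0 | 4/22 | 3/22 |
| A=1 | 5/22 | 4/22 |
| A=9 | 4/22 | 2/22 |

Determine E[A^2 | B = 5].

166/9

P(B = 5) = 9/22.
Σ A^2·P over the event = 0·(3/22) + 1·(4/22) + 81·(2/22) = 83/11.
E[A^2 | B = 5] = (83/11) / (9/22) = 166/9.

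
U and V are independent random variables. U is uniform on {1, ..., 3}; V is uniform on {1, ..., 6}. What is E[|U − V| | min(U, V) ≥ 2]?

Outcomes with min(U, V) ≥ 2: (2,2), (2,3), (2,4), (2,5), (2,6), (3,2), (3,3), (3,4), (3,5), (3,6), each with probability 1/18.
E[|U − V| | min(U, V) ≥ 2] = (0 + 1 + 2 + 3 + 4 + 1 + 0 + 1 + 2 + 3) / 10 = 17/10.

17/10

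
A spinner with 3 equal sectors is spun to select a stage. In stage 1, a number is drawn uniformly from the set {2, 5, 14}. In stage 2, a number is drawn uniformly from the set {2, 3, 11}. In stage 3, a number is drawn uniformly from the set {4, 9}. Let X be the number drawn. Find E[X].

E[X | stage 1] = (2+5+14)/3 = 7.
E[X | stage 2] = (2+3+11)/3 = 16/3.
E[X | stage 3] = (4+9)/2 = 13/2.
E[X] = (1/3)·(7) + (1/3)·(16/3) + (1/3)·(13/2) = 113/18.

113/18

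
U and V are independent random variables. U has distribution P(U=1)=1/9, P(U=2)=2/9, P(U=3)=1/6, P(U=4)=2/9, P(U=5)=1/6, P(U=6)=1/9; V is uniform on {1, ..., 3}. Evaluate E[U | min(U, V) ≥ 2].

15/4

P(min(U, V) ≥ 2) = 16/27.
Summing U·P(x,y) over outcomes with min(U, V) ≥ 2 gives 20/9.
E[U | min(U, V) ≥ 2] = (20/9) / (16/27) = 15/4.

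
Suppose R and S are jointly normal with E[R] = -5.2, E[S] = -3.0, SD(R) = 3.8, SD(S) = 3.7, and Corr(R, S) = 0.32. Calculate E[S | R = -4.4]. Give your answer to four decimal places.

E[S | R=x] = μ_S + ρ(σ_S/σ_R)(x − μ_R) for jointly normal variables.
E[S | R=-4.4] = -3.0 + (0.32)·(3.7/3.8)·(-4.4 − (-5.2)) = -3.0 + (0.31158)·(0.8) = -2.7507.

-2.7507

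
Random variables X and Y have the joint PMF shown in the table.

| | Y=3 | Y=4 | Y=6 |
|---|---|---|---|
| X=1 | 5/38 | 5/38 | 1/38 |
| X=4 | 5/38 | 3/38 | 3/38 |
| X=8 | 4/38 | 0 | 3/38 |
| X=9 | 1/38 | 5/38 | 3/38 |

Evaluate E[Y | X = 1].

P(X = 1) = 11/38.
Σ Y·P over the event = 3·(5/38) + 4·(5/38) + 6·(1/38) = 41/38.
E[Y | X = 1] = (41/38) / (11/38) = 41/11.

41/11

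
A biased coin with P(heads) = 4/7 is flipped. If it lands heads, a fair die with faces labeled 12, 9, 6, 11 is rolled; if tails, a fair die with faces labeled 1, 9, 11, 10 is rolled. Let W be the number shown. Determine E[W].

E[W | heads] = (12+9+6+11)/4 = 19/2.
E[W | tails] = (1+9+11+10)/4 = 31/4.
E[W] = (4/7)·(19/2) + (3/7)·(31/4) = 35/4.

35/4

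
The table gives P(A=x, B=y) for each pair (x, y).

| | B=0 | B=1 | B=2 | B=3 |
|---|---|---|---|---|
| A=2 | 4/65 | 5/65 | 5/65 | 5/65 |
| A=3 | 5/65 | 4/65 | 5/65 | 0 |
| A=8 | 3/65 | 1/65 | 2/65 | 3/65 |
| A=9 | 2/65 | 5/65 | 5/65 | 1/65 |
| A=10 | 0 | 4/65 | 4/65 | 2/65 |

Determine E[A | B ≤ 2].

17/3

P(B ≤ 2) = 54/65.
Summing A·P(A=x,B=y) over the conditioning event gives 306/65.
E[A | B ≤ 2] = (306/65) / (54/65) = 17/3.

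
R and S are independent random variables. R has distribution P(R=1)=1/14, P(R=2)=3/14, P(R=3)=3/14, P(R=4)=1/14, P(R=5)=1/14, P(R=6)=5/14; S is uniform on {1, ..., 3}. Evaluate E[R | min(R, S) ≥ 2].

P(min(R, S) ≥ 2) = 13/21.
Summing R·P(x,y) over outcomes with min(R, S) ≥ 2 gives 18/7.
E[R | min(R, S) ≥ 2] = (18/7) / (13/21) = 54/13.

54/13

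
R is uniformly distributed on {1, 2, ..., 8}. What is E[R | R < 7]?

7/2

Given R < 7, R is equally likely to be any of {1, 2, 3, 4, 5, 6}.
E[R | R < 7] = (1 + 2 + 3 + 4 + 5 + 6) / 6 = 7/2.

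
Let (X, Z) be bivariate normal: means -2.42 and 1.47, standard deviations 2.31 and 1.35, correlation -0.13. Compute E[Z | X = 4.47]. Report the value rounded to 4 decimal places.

For a bivariate normal, E[Z | X=x] = μ_Z + ρ·(σ_Z/σ_X)·(x − μ_X).
E[Z | X=4.47] = 1.47 + (-0.13)·(1.35/2.31)·(4.47 − (-2.42)) = 1.47 + (-0.075974)·(6.89) = 0.9465.

0.9465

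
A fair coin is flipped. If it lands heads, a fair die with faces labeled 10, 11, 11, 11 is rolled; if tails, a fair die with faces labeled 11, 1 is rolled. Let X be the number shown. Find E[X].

67/8

E[X | heads] = (10+11+11+11)/4 = 43/4.
E[X | tails] = (11+1)/2 = 6.
By the law of total expectation,
E[X] = (1/2)·(43/4) + (1/2)·(6) = 67/8.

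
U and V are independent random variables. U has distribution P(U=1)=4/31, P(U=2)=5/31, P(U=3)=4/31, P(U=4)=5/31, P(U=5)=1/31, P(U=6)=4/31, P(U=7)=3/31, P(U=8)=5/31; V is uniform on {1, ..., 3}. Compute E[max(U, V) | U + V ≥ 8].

P(U + V ≥ 8) = 11/31.
Summing max(U,V)·P(x,y) over outcomes with U + V ≥ 8 gives 236/93.
E[max(U, V) | U + V ≥ 8] = (236/93) / (11/31) = 236/33.

236/33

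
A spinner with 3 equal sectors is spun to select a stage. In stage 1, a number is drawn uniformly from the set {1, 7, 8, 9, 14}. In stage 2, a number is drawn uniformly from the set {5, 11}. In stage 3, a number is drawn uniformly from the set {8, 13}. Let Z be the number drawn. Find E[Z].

E[Z | stage 1] = (1+7+8+9+14)/5 = 39/5.
E[Z | stage 2] = (5+11)/2 = 8.
E[Z | stage 3] = (8+13)/2 = 21/2.
E[Z] = (1/3)·(39/5) + (1/3)·(8) + (1/3)·(21/2) = 263/30.

263/30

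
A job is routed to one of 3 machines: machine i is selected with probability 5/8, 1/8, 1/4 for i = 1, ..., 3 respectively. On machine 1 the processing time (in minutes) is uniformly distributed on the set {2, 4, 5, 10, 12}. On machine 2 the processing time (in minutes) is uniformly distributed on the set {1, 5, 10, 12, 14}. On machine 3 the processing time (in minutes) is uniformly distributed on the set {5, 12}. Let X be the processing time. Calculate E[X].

E[X | machine 1] = (2+4+5+10+12)/5 = 33/5.
E[X | machine 2] = (1+5+10+12+14)/5 = 42/5.
E[X | machine 3] = (5+12)/2 = 17/2.
By the law of total expectation,
E[X] = (5/8)·(33/5) + (1/8)·(42/5) + (1/4)·(17/2) = 73/10.

73/10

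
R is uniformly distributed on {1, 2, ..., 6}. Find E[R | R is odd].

3

Given R is odd, R is equally likely to be any of {1, 3, 5}.
E[R | R is odd] = (1 + 3 + 5) / 3 = 3.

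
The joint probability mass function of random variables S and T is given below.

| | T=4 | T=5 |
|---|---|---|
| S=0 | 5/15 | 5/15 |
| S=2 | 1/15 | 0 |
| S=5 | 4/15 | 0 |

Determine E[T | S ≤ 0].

P(S ≤ 0) = 2/3.
Σ T·P over the event = 4·(5/15) + 5·(5/15) = 3.
E[T | S ≤ 0] = (3) / (2/3) = 9/2.

9/2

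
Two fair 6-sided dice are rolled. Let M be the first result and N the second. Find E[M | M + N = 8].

Outcomes with M + N = 8: (2,6), (3,5), (4,4), (5,3), (6,2), each with probability 1/36.
E[M | M + N = 8] = (2 + 3 + 4 + 5 + 6) / 5 = 4.

4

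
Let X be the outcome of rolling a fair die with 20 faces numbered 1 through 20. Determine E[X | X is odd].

10

Given X is odd, X is equally likely to be any of {1, 3, 5, 7, 9, 11, 13, 15, 17, 19}.
E[X | X is odd] = (1 + 3 + 5 + 7 + 9 + 11 + 13 + 15 + 17 + 19) / 10 = 10.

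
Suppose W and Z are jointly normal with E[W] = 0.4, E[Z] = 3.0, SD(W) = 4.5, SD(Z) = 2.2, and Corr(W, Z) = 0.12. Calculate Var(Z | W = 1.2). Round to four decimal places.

Var(Z | W=x) = (1 − ρ²)·σ_Z².
Var(Z | W=1.2) = (2.2)²·(1 − (0.12)²) = 4.84·0.9856 = 4.7703.

4.7703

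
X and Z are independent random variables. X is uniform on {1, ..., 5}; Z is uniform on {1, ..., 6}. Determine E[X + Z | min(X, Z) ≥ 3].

P(min(X, Z) ≥ 3) = 2/5.
Summing (X+Z)·P(x,y) over outcomes with min(X, Z) ≥ 3 gives 17/5.
E[X + Z | min(X, Z) ≥ 3] = (17/5) / (2/5) = 17/2.

17/2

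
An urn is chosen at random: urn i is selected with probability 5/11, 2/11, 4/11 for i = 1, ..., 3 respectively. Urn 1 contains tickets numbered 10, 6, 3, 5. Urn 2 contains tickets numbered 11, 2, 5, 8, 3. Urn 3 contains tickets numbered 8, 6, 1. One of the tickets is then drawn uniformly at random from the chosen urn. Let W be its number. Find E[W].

E[W | urn 1] = (10+6+3+5)/4 = 6.
E[W | urn 2] = (11+2+5+8+3)/5 = 29/5.
E[W | urn 3] = (8+6+1)/3 = 5.
E[W] = (5/11)·(6) + (2/11)·(29/5) + (4/11)·(5) = 28/5.

28/5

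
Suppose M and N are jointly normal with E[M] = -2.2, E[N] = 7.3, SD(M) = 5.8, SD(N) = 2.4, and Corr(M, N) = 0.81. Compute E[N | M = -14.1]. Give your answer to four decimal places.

E[N | M=x] = μ_N + ρ(σ_N/σ_M)(x − μ_M) for jointly normal variables.
E[N | M=-14.1] = 7.3 + (0.81)·(2.4/5.8)·(-14.1 − (-2.2)) = 7.3 + (0.3351724)·(-11.9) = 3.3114.

3.3114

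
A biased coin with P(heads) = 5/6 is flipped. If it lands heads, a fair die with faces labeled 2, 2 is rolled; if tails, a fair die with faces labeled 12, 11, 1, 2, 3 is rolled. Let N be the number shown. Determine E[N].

E[N | heads] = (2+2)/2 = 2.
E[N | tails] = (12+11+1+2+3)/5 = 29/5.
E[N] = (5/6)·(2) + (1/6)·(29/5) = 79/30.

79/30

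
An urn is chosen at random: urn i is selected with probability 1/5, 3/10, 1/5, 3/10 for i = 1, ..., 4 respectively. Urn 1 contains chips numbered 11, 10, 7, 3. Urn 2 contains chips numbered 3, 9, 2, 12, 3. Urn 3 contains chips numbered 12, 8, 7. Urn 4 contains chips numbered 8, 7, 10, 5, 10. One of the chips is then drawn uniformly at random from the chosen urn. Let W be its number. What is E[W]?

E[W | urn 1] = (11+10+7+3)/4 = 31/4.
E[W | urn 2] = (3+9+2+12+3)/5 = 29/5.
E[W | urn 3] = (12+8+7)/3 = 9.
E[W | urn 4] = (8+7+10+5+10)/5 = 8.
By the law of total expectation,
E[W] = (1/5)·(31/4) + (3/10)·(29/5) + (1/5)·(9) + (3/10)·(8) = 749/100.

749/100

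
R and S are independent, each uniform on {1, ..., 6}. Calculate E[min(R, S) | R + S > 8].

Outcomes with R + S > 8: (3,6), (4,5), (4,6), (5,4), (5,5), (5,6), (6,3), (6,4), (6,5), (6,6), each with probability 1/36.
E[min(R, S) | R + S > 8] = (3 + 4 + 4 + 4 + 5 + 5 + 3 + 4 + 5 + 6) / 10 = 43/10.

43/10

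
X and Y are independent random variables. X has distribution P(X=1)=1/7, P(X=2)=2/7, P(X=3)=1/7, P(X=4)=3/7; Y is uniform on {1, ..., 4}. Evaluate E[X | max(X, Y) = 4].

P(max(X, Y) = 4) = 4/7.
Summing X·P(x,y) over outcomes with max(X, Y) = 4 gives 2.
E[X | max(X, Y) = 4] = (2) / (4/7) = 7/2.

7/2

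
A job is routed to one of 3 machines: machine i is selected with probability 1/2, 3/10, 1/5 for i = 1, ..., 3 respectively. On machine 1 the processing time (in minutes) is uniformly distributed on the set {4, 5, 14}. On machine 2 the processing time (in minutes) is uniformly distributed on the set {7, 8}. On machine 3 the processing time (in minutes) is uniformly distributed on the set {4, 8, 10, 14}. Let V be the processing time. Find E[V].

E[V | machine 1] = (4+5+14)/3 = 23/3.
E[V | machine 2] = (7+8)/2 = 15/2.
E[V | machine 3] = (4+8+10+14)/4 = 9.
E[V] = (1/2)·(23/3) + (3/10)·(15/2) + (1/5)·(9) = 473/60.

473/60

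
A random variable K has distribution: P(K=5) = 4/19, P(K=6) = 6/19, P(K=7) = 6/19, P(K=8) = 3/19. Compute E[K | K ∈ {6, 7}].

P(K ∈ {6, 7}) = 12/19.
Σ over the event: 6·6/19 + 7·6/19 = 78/19.
E[K | K ∈ {6, 7}] = (78/19) / (12/19) = 13/2.

13/2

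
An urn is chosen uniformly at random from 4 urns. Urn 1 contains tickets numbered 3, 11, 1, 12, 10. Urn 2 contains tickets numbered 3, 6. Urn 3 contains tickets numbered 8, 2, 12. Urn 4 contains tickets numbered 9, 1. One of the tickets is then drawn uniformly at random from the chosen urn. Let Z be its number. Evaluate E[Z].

727/120

E[Z | urn 1] = (3+11+1+12+10)/5 = 37/5.
E[Z | urn 2] = (3+6)/2 = 9/2.
E[Z | urn 3] = (8+2+12)/3 = 22/3.
E[Z | urn 4] = (9+1)/2 = 5.
By the law of total expectation,
E[Z] = (1/4)·(37/5) + (1/4)·(9/2) + (1/4)·(22/3) + (1/4)·(5) = 727/120.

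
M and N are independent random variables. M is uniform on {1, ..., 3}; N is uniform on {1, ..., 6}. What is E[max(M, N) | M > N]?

8/3

Outcomes with M > N: (2,1), (3,1), (3,2), each with probability 1/18.
E[max(M, N) | M > N] = (2 + 3 + 3) / 3 = 8/3.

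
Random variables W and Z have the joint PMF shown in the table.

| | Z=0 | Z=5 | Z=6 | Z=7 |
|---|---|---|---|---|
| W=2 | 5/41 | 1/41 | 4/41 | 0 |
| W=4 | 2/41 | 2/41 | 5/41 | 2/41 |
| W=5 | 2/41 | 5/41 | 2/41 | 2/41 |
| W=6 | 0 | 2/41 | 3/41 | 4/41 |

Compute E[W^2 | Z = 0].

34/3

P(Z = 0) = 9/41.
Σ W^2·P over the event = 4·(5/41) + 16·(2/41) + 25·(2/41) = 102/41.
E[W^2 | Z = 0] = (102/41) / (9/41) = 34/3.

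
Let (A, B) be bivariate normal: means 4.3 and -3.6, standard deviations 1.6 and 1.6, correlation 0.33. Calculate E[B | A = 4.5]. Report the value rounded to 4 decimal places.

-3.5340

The regression of B on A has slope ρ·σ_B/σ_A and passes through (μ_A, μ_B).
E[B | A=4.5] = -3.6 + (0.33)·(1.6/1.6)·(4.5 − (4.3)) = -3.6 + (0.33)·(0.2) = -3.5340.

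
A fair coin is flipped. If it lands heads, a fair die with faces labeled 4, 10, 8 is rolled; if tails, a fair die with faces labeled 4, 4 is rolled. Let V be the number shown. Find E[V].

E[V | heads] = (4+10+8)/3 = 22/3.
E[V | tails] = (4+4)/2 = 4.
By the law of total expectation,
E[V] = (1/2)·(22/3) + (1/2)·(4) = 17/3.

17/3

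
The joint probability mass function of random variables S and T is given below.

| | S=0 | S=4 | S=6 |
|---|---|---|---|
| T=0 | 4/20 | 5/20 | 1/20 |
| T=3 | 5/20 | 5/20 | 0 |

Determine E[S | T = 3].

P(T = 3) = 1/2.
Σ S·P over the event = 0·(5/20) + 4·(5/20) = 1.
E[S | T = 3] = (1) / (1/2) = 2.

2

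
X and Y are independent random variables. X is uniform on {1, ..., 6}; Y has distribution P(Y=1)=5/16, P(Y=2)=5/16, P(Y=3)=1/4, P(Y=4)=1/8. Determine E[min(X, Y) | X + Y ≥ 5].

P(X + Y ≥ 5) = 67/96.
Summing min(X,Y)·P(x,y) over outcomes with X + Y ≥ 5 gives 49/32.
E[min(X, Y) | X + Y ≥ 5] = (49/32) / (67/96) = 147/67.

147/67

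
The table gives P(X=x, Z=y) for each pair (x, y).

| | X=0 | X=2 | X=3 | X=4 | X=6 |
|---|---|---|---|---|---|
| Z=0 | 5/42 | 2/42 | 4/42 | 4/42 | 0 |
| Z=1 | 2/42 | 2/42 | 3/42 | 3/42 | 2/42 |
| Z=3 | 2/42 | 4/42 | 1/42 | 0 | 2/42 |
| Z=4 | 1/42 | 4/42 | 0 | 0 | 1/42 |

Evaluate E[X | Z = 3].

P(Z = 3) = 3/14.
Σ X·P over the event = 0·(2/42) + 2·(4/42) + 3·(1/42) + 6·(2/42) = 23/42.
E[X | Z = 3] = (23/42) / (3/14) = 23/9.

23/9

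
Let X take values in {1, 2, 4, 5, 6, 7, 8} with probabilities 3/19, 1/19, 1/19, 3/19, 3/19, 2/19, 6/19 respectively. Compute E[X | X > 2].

P(X > 2) = 15/19.
Σ over the event: 4·1/19 + 5·3/19 + 6·3/19 + 7·2/19 + 8·6/19 = 99/19.
E[X | X > 2] = (99/19) / (15/19) = 33/5.

33/5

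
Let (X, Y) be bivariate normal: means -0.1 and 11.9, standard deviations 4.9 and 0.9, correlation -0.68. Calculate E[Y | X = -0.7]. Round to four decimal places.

11.9749

For a bivariate normal, E[Y | X=x] = μ_Y + ρ·(σ_Y/σ_X)·(x − μ_X).
E[Y | X=-0.7] = 11.9 + (-0.68)·(0.9/4.9)·(-0.7 − (-0.1)) = 11.9 + (-0.1249)·(-0.6) = 11.9749.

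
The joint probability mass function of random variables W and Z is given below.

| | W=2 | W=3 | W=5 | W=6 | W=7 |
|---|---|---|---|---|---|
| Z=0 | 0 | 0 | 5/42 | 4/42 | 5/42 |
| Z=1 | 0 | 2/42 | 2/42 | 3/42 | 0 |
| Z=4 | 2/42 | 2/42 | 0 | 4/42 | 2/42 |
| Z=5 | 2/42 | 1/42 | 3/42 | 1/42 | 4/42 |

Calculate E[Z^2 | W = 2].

41/2

P(W = 2) = 2/21.
Σ Z^2·P over the event = 16·(2/42) + 25·(2/42) = 41/21.
E[Z^2 | W = 2] = (41/21) / (2/21) = 41/2.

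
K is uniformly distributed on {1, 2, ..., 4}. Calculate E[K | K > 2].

Given K > 2, K is equally likely to be any of {3, 4}.
E[K | K > 2] = (3 + 4) / 2 = 7/2.

7/2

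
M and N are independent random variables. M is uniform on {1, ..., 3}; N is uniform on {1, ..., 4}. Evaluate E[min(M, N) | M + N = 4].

Outcomes with M + N = 4: (1,3), (2,2), (3,1), each with probability 1/12.
E[min(M, N) | M + N = 4] = (1 + 2 + 1) / 3 = 4/3.

4/3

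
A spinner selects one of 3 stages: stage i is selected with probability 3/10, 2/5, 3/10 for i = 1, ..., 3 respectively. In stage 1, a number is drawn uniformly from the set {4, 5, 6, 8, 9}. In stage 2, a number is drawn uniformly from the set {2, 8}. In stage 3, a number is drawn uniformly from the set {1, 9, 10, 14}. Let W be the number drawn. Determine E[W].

647/100

E[W | stage 1] = (4+5+6+8+9)/5 = 32/5.
E[W | stage 2] = (2+8)/2 = 5.
E[W | stage 3] = (1+9+10+14)/4 = 17/2.
E[W] = (3/10)·(32/5) + (2/5)·(5) + (3/10)·(17/2) = 647/100.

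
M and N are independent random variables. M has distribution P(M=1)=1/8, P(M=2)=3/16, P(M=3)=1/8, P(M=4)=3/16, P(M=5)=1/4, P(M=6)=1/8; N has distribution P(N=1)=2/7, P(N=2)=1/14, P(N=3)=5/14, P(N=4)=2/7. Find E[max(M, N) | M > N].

P(M > N) = 17/28.
Summing max(M,N)·P(x,y) over outcomes with M > N gives 311/112.
E[max(M, N) | M > N] = (311/112) / (17/28) = 311/68.

311/68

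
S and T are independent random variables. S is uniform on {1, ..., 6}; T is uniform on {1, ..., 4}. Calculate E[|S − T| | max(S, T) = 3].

P(max(S, T) = 3) = 5/24.
Summing |S−T|·P(x,y) over outcomes with max(S, T) = 3 gives 1/4.
E[|S − T| | max(S, T) = 3] = (1/4) / (5/24) = 6/5.

6/5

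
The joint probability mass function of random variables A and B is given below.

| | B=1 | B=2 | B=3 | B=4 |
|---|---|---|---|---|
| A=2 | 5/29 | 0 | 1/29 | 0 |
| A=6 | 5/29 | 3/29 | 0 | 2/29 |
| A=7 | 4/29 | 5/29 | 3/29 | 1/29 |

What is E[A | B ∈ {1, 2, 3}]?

72/13

P(B ∈ {1, 2, 3}) = 26/29.
Σ A·P over the event = 2·(5/29) + 2·(1/29) + 6·(5/29) + 6·(3/29) + 7·(4/29) + 7·(5/29) + 7·(3/29) = 144/29.
E[A | B ∈ {1, 2, 3}] = (144/29) / (26/29) = 72/13.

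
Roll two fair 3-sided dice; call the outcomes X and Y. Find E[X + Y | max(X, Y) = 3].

P(max(X, Y) = 3) = 5/9.
Summing (X+Y)·P(x,y) over outcomes with max(X, Y) = 3 gives 8/3.
E[X + Y | max(X, Y) = 3] = (8/3) / (5/9) = 24/5.

24/5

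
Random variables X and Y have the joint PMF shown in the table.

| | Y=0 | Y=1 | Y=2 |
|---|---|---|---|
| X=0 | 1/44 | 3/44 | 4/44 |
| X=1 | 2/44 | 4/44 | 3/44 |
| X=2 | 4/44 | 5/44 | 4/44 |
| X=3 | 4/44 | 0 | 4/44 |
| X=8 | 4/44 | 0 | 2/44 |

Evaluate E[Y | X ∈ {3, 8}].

6/7

P(X ∈ {3, 8}) = 7/22.
Σ Y·P over the event = 0·(4/44) + 2·(4/44) + 0·(4/44) + 2·(2/44) = 3/11.
E[Y | X ∈ {3, 8}] = (3/11) / (7/22) = 6/7.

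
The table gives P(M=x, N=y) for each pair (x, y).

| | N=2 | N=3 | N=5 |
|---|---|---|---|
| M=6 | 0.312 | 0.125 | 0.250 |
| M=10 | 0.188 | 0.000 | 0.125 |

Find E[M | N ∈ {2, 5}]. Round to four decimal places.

P(N ∈ {2, 5}) = 0.875.
Summing M·P(M=x,N=y) over the conditioning event gives 6.502.
E[M | N ∈ {2, 5}] = (6.502) / (0.875) = 7.4309.

7.4309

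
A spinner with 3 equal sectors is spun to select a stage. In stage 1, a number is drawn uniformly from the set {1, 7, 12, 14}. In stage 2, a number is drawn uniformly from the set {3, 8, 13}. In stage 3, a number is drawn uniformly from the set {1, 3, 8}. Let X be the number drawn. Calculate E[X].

E[X | stage 1] = (1+7+12+14)/4 = 17/2.
E[X | stage 2] = (3+8+13)/3 = 8.
E[X | stage 3] = (1+3+8)/3 = 4.
E[X] = (1/3)·(17/2) + (1/3)·(8) + (1/3)·(4) = 41/6.

41/6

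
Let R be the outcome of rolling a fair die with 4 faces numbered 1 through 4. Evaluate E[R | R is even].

Given R is even, R is equally likely to be any of {2, 4}.
E[R | R is even] = (2 + 4) / 2 = 3.

3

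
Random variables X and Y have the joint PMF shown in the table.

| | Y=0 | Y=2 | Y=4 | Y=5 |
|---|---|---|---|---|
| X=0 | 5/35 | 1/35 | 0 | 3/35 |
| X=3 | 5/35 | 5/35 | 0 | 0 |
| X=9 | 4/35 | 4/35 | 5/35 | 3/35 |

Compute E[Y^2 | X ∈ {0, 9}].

10

P(X ∈ {0, 9}) = 5/7.
Σ Y^2·P over the event = 0·(5/35) + 4·(1/35) + 25·(3/35) + 0·(4/35) + 4·(4/35) + 16·(5/35) + 25·(3/35) = 50/7.
E[Y^2 | X ∈ {0, 9}] = (50/7) / (5/7) = 10.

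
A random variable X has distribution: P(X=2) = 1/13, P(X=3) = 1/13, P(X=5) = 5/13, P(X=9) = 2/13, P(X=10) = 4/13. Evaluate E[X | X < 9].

P(X < 9) = 7/13.
Σ over the event: 2·1/13 + 3·1/13 + 5·5/13 = 30/13.
E[X | X < 9] = (30/13) / (7/13) = 30/7.

30/7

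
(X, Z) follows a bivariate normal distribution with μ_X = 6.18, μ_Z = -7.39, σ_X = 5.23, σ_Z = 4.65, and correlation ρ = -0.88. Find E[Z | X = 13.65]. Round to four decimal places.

For a bivariate normal, E[Z | X=x] = μ_Z + ρ·(σ_Z/σ_X)·(x − μ_X).
E[Z | X=13.65] = -7.39 + (-0.88)·(4.65/5.23)·(13.65 − (6.18)) = -7.39 + (-0.78241)·(7.47) = -13.2346.

-13.2346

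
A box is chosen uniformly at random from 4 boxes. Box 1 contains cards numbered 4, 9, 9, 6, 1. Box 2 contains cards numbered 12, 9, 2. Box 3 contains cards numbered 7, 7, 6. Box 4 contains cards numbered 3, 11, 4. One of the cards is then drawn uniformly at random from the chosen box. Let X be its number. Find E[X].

E[X | box 1] = (4+9+9+6+1)/5 = 29/5.
E[X | box 2] = (12+9+2)/3 = 23/3.
E[X | box 3] = (7+7+6)/3 = 20/3.
E[X | box 4] = (3+11+4)/3 = 6.
By the law of total expectation,
E[X] = (1/4)·(29/5) + (1/4)·(23/3) + (1/4)·(20/3) + (1/4)·(6) = 98/15.

98/15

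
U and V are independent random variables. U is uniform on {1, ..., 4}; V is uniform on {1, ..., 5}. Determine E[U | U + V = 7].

3

P(U + V = 7) = 3/20.
Summing U·P(x,y) over outcomes with U + V = 7 gives 9/20.
E[U | U + V = 7] = (9/20) / (3/20) = 3.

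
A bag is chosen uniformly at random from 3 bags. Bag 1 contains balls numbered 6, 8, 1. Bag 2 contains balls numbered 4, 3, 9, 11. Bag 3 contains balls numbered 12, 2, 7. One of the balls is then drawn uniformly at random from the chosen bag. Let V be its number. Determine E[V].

25/4

E[V | bag 1] = (6+8+1)/3 = 5.
E[V | bag 2] = (4+3+9+11)/4 = 27/4.
E[V | bag 3] = (12+2+7)/3 = 7.
By the law of total expectation,
E[V] = (1/3)·(5) + (1/3)·(27/4) + (1/3)·(7) = 25/4.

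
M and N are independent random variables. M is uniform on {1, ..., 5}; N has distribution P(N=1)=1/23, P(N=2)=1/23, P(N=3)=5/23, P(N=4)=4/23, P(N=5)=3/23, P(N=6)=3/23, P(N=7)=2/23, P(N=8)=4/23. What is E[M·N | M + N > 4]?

P(M + N > 4) = 21/23.
Summing MN·P(x,y) over outcomes with M + N > 4 gives 1668/115.
E[M·N | M + N > 4] = (1668/115) / (21/23) = 556/35.

556/35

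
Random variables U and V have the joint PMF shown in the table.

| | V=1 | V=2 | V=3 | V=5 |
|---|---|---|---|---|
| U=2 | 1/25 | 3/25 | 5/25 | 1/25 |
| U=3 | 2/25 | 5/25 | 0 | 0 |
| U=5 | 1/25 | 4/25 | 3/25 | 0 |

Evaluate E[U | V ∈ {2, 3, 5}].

68/21

P(V ∈ {2, 3, 5}) = 21/25.
Σ U·P over the event = 2·(3/25) + 2·(5/25) + 2·(1/25) + 3·(5/25) + 5·(4/25) + 5·(3/25) = 68/25.
E[U | V ∈ {2, 3, 5}] = (68/25) / (21/25) = 68/21.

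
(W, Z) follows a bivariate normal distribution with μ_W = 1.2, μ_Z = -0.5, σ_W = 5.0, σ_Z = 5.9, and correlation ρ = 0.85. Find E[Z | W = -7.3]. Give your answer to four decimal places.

For a bivariate normal, E[Z | W=x] = μ_Z + ρ·(σ_Z/σ_W)·(x − μ_W).
E[Z | W=-7.3] = -0.5 + (0.85)·(5.9/5.0)·(-7.3 − (1.2)) = -0.5 + (1.003)·(-8.5) = -9.0255.

-9.0255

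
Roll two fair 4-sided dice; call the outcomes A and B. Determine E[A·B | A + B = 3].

2

Outcomes with A + B = 3: (1,2), (2,1), each with probability 1/16.
E[A·B | A + B = 3] = (2 + 2) / 2 = 2.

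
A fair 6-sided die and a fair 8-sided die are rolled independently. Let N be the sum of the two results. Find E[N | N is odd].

P(N is odd) = 1/2.
Σ over the event: 3·1/24 + 5·1/12 + 7·1/8 + 9·1/8 + 11·1/12 + 13·1/24 = 4.
E[N | N is odd] = (4) / (1/2) = 8.

8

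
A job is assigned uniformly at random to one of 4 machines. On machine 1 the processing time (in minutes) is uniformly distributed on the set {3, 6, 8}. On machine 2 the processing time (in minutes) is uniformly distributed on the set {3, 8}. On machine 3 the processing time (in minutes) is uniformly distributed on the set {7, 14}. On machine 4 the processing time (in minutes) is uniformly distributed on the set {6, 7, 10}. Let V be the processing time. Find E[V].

22/3

E[V | machine 1] = (3+6+8)/3 = 17/3.
E[V | machine 2] = (3+8)/2 = 11/2.
E[V | machine 3] = (7+14)/2 = 21/2.
E[V | machine 4] = (6+7+10)/3 = 23/3.
By the law of total expectation,
E[V] = (1/4)·(17/3) + (1/4)·(11/2) + (1/4)·(21/2) + (1/4)·(23/3) = 22/3.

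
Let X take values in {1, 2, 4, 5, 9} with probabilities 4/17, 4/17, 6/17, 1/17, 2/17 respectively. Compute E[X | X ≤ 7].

P(X ≤ 7) = 15/17.
Σ over the event: 1·4/17 + 2·4/17 + 4·6/17 + 5·1/17 = 41/17.
E[X | X ≤ 7] = (41/17) / (15/17) = 41/15.

41/15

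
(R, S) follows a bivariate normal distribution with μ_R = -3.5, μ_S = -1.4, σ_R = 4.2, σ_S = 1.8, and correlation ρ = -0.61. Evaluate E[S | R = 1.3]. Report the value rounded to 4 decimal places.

The regression of S on R has slope ρ·σ_S/σ_R and passes through (μ_R, μ_S).
E[S | R=1.3] = -1.4 + (-0.61)·(1.8/4.2)·(1.3 − (-3.5)) = -1.4 + (-0.26143)·(4.8) = -2.6549.

-2.6549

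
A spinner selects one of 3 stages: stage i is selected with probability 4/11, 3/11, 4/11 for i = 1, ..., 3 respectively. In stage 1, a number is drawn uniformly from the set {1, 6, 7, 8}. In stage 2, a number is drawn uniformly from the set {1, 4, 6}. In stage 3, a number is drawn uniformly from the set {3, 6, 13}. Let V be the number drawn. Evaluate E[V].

E[V | stage 1] = (1+6+7+8)/4 = 11/2.
E[V | stage 2] = (1+4+6)/3 = 11/3.
E[V | stage 3] = (3+6+13)/3 = 22/3.
By the law of total expectation,
E[V] = (4/11)·(11/2) + (3/11)·(11/3) + (4/11)·(22/3) = 17/3.

17/3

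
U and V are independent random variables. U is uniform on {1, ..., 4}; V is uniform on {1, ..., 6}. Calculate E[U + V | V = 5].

15/2

Outcomes with V = 5: (1,5), (2,5), (3,5), (4,5), each with probability 1/24.
E[U + V | V = 5] = (6 + 7 + 8 + 9) / 4 = 15/2.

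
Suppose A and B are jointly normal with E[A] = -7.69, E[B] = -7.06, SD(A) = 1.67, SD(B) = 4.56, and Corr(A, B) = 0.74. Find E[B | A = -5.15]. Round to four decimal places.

E[B | A=x] = μ_B + ρ(σ_B/σ_A)(x − μ_A) for jointly normal variables.
E[B | A=-5.15] = -7.06 + (0.74)·(4.56/1.67)·(-5.15 − (-7.69)) = -7.06 + (2.0206)·(2.54) = -1.9277.

-1.9277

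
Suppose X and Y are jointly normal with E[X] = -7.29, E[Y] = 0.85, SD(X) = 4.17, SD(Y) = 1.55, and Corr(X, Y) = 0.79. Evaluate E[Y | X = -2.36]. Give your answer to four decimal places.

For a bivariate normal, E[Y | X=x] = μ_Y + ρ·(σ_Y/σ_X)·(x − μ_X).
E[Y | X=-2.36] = 0.85 + (0.79)·(1.55/4.17)·(-2.36 − (-7.29)) = 0.85 + (0.29365)·(4.93) = 2.2977.

2.2977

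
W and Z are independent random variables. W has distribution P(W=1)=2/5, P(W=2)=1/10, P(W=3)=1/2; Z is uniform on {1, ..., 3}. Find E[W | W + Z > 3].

53/21

P(W + Z > 3) = 7/10.
Summing W·P(x,y) over outcomes with W + Z > 3 gives 53/30.
E[W | W + Z > 3] = (53/30) / (7/10) = 53/21.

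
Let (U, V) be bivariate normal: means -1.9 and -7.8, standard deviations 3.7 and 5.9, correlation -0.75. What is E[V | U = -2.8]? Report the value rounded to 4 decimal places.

-6.7236

The regression of V on U has slope ρ·σ_V/σ_U and passes through (μ_U, μ_V).
E[V | U=-2.8] = -7.8 + (-0.75)·(5.9/3.7)·(-2.8 − (-1.9)) = -7.8 + (-1.19595)·(-0.9) = -6.7236.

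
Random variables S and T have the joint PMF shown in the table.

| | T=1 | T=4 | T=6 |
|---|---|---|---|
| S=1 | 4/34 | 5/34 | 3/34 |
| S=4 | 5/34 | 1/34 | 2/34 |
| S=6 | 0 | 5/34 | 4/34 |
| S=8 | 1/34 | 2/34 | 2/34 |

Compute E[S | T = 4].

55/13

P(T = 4) = 13/34.
Σ S·P over the event = 1·(5/34) + 4·(1/34) + 6·(5/34) + 8·(2/34) = 55/34.
E[S | T = 4] = (55/34) / (13/34) = 55/13.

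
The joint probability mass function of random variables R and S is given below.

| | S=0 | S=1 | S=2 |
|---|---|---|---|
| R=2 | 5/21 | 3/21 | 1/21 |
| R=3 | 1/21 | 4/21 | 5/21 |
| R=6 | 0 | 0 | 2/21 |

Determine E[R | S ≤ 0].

P(S ≤ 0) = 2/7.
Summing R·P(R=x,S=y) over the conditioning event gives 13/21.
E[R | S ≤ 0] = (13/21) / (2/7) = 13/6.

13/6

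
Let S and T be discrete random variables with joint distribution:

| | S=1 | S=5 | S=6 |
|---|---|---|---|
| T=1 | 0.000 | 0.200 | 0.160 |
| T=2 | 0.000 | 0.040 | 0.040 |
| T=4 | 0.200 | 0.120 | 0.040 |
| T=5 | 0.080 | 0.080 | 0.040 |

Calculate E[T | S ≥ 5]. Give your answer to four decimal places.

P(S ≥ 5) = 0.720.
Σ T·P over the event = 1·(0.200) + 2·(0.040) + 4·(0.120) + 5·(0.080) + 1·(0.160) + 2·(0.040) + 4·(0.040) + 5·(0.040) = 1.760.
E[T | S ≥ 5] = (1.760) / (0.720) = 2.4444.

2.4444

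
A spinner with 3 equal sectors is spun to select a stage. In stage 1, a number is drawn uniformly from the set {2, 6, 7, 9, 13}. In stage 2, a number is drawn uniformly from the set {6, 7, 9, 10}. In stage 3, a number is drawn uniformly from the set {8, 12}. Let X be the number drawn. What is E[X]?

E[X | stage 1] = (2+6+7+9+13)/5 = 37/5.
E[X | stage 2] = (6+7+9+10)/4 = 8.
E[X | stage 3] = (8+12)/2 = 10.
By the law of total expectation,
E[X] = (1/3)·(37/5) + (1/3)·(8) + (1/3)·(10) = 127/15.

127/15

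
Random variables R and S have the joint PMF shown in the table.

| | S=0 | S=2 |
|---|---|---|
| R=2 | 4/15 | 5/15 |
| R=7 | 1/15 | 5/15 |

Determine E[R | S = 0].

3

P(S = 0) = 1/3.
Σ R·P over the event = 2·(4/15) + 7·(1/15) = 1.
E[R | S = 0] = (1) / (1/3) = 3.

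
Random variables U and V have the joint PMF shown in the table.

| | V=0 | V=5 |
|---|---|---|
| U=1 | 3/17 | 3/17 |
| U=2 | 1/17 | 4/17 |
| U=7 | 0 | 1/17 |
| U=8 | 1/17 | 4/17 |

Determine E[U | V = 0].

13/5

P(V = 0) = 5/17.
Σ U·P over the event = 1·(3/17) + 2·(1/17) + 8·(1/17) = 13/17.
E[U | V = 0] = (13/17) / (5/17) = 13/5.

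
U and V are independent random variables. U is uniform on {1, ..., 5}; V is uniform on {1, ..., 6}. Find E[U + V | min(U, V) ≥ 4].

P(min(U, V) ≥ 4) = 1/5.
Summing (U+V)·P(x,y) over outcomes with min(U, V) ≥ 4 gives 19/10.
E[U + V | min(U, V) ≥ 4] = (19/10) / (1/5) = 19/2.

19/2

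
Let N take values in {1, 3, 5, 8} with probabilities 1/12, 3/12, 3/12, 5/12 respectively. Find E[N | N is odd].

P(N is odd) = 7/12.
Σ over the event: 1·1/12 + 3·1/4 + 5·1/4 = 25/12.
E[N | N is odd] = (25/12) / (7/12) = 25/7.

25/7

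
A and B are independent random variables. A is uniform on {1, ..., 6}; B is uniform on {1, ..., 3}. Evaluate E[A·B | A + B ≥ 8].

Outcomes with A + B ≥ 8: (5,3), (6,2), (6,3), each with probability 1/18.
E[A·B | A + B ≥ 8] = (15 + 12 + 18) / 3 = 15.

15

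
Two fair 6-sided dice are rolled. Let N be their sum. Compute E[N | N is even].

P(N is even) = 1/2.
Σ over the event: 2·1/36 + 4·1/12 + 6·5/36 + 8·5/36 + 10·1/12 + 12·1/36 = 7/2.
E[N | N is even] = (7/2) / (1/2) = 7.

7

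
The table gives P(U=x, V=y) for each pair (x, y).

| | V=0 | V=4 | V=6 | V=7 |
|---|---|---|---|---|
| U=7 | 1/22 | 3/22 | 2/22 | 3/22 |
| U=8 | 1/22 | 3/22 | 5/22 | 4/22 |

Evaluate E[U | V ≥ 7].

53/7

P(V ≥ 7) = 7/22.
Σ U·P over the event = 7·(3/22) + 8·(4/22) = 53/22.
E[U | V ≥ 7] = (53/22) / (7/22) = 53/7.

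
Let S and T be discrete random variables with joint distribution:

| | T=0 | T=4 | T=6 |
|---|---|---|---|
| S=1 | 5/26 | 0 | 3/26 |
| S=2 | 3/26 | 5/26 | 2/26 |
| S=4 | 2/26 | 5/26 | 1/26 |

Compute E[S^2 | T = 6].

9/2

P(T = 6) = 3/13.
Σ S^2·P over the event = 1·(3/26) + 4·(2/26) + 16·(1/26) = 27/26.
E[S^2 | T = 6] = (27/26) / (3/13) = 9/2.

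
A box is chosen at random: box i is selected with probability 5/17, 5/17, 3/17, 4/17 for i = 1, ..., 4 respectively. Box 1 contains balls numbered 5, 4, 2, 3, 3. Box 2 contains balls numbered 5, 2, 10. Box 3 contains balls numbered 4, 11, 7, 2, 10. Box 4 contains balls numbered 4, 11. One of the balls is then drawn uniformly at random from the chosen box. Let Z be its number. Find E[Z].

E[Z | box 1] = (5+4+2+3+3)/5 = 17/5.
E[Z | box 2] = (5+2+10)/3 = 17/3.
E[Z | box 3] = (4+11+7+2+10)/5 = 34/5.
E[Z | box 4] = (4+11)/2 = 15/2.
By the law of total expectation,
E[Z] = (5/17)·(17/5) + (5/17)·(17/3) + (3/17)·(34/5) + (4/17)·(15/2) = 1436/255.

1436/255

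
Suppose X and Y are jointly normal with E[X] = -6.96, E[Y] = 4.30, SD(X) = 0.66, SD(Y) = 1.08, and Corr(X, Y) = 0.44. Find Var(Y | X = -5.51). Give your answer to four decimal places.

0.9406

For a bivariate normal, Var(Y | X=x) = σ_Y²(1 − ρ²).
Var(Y | X=-5.51) = (1.08)²·(1 − (0.44)²) = 1.1664·0.8064 = 0.9406.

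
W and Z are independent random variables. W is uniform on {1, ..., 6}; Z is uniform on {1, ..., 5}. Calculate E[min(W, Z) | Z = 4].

3

P(Z = 4) = 1/5.
Summing min(W,Z)·P(x,y) over outcomes with Z = 4 gives 3/5.
E[min(W, Z) | Z = 4] = (3/5) / (1/5) = 3.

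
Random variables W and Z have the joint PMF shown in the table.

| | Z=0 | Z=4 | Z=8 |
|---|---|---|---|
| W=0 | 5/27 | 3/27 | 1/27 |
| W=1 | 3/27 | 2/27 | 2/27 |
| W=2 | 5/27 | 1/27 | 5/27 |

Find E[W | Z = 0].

1

P(Z = 0) = 13/27.
Σ W·P over the event = 0·(5/27) + 1·(3/27) + 2·(5/27) = 13/27.
E[W | Z = 0] = (13/27) / (13/27) = 1.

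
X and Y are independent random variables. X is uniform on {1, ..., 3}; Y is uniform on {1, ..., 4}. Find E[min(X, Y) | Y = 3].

Outcomes with Y = 3: (1,3), (2,3), (3,3), each with probability 1/12.
E[min(X, Y) | Y = 3] = (1 + 2 + 3) / 3 = 2.

2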